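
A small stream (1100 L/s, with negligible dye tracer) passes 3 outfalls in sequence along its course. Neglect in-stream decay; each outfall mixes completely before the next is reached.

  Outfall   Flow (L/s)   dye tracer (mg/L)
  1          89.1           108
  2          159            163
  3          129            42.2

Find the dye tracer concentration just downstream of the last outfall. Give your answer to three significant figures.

27.7 mg/L

Outfall 1: combined Q = 1189 L/s; C = (1100·0 + 89.10·108.0)/1189 = 8.093 mg/L.
Outfall 2: combined Q = 1348 L/s; C = (1189·8.093 + 159.0·163.0)/1348 = 26.36 mg/L.
Outfall 3: combined Q = 1477 L/s; C = (1348·26.36 + 129.0·42.20)/1477 = 27.75 mg/L.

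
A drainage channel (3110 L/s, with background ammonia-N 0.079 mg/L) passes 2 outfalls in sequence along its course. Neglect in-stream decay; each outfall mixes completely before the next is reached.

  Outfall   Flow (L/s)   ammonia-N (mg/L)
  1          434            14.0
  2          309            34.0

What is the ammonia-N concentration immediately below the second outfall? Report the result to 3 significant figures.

4.37 mg/L

After outfall 1: Q = 3110 + 434.0 = 3544 L/s; C = (3110·0.07900 + 434.0·14.00)/3544 = 1.784 mg/L.
After outfall 2: Q = 3544 + 309.0 = 3853 L/s; C = (3544·1.784 + 309.0·34.00)/3853 = 4.367 mg/L.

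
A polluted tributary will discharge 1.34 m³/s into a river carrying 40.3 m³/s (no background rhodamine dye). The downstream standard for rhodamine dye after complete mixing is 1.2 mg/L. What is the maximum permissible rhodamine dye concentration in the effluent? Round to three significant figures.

37.3 mg/L

At the limit, (Qr·Cr + Qe·Cₑ)/(Qr + Qe) = 1.2:
Cₑ = (41.64·1.2 − 40.30·0) / 1.340 = 37.29 mg/L.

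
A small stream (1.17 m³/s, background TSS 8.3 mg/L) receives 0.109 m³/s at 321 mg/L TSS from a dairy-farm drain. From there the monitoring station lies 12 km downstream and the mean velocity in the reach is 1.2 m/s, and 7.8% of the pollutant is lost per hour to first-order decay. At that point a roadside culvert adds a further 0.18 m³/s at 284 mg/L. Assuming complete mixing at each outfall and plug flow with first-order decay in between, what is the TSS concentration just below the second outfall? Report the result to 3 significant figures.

59.5 mg/L

Flow-weighted average: C = (1.170·8.300 + 0.1090·321.0) / 1.279 = 44.70/1.279 = 34.95 mg/L; combined flow 1.279 m³/s.
Travel time t = 12·1000 / 1.2 = 10000 s = 2.778 h.
7.8%/h lost → k = −ln(1 − 0.078) = 0.08121 h⁻¹.
First-order decay: C = 34.95·exp(−k·t) = 34.95·0.7981 = 27.89 mg/L.
Second outfall: C = (1.279·27.89 + 0.1800·284.0)/1.459 = 59.49 mg/L.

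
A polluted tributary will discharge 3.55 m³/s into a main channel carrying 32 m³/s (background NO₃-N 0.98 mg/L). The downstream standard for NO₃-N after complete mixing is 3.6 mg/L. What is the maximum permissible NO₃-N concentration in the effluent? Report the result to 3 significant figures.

At the limit, (Qr·Cr + Qe·Cₑ)/(Qr + Qe) = 3.6:
Cₑ = (35.55·3.6 − 32.00·0.9800) / 3.550 = 27.22 mg/L.

27.2 mg/L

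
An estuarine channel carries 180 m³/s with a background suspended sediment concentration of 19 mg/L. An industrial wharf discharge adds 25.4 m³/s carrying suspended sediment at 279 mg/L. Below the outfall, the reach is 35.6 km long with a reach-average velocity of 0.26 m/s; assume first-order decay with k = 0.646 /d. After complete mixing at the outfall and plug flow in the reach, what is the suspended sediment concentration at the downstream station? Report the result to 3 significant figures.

Mass balance: C = (180.0·19.00 + 25.40·279.0) / 205.4 = 10510/205.4 = 51.15 mg/L.
Travel time t = 35.6·1000 / 0.26 = 136900 s = 38.03 h.
Applying C = C₀e^(−kt): 51.15 × 0.3592 = 18.38 mg/L.

18.4 mg/L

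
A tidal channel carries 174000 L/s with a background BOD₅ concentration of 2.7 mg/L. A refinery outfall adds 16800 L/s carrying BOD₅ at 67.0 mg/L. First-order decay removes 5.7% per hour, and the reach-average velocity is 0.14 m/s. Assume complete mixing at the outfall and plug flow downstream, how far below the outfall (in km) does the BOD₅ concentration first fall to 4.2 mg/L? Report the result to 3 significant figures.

5.91 km

Conservation of mass: C = (174000·2.700 + 16800·67.00) / 190800 = 1595000/190800 = 8.362 mg/L.
5.7%/h lost → k = −ln(1 − 0.057) = 0.05869 h⁻¹.
Set 8.362·exp(−k·t) = 4.2 → t = ln(8.362/4.2)/k = 42240 s = 11.73 h.
Distance = v·t = 0.14·42240 = 5913 m = 5.913 km.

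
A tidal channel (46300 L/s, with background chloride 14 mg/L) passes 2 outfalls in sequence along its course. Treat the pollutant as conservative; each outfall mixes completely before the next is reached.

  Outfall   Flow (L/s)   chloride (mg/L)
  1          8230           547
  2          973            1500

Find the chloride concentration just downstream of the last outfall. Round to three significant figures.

119 mg/L

Below outfall 1: Q → 54530 L/s, C = (46300·14.00 + 8230·547.0)/54530 = 94.44 mg/L.
Below outfall 2: Q → 55500 L/s, C = (54530·94.44 + 973.0·1500)/55500 = 119.1 mg/L.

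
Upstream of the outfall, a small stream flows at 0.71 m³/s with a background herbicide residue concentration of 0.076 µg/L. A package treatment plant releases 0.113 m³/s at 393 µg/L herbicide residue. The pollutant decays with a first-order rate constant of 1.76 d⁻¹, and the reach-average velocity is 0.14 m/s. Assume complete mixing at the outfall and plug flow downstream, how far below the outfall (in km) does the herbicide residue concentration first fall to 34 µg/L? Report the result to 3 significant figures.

3.18 km

Conservation of mass: C = (0.7100·0.07600 + 0.1130·393.0) / 0.8230 = 44.46/0.8230 = 54.03 µg/L.
Set 54.03·exp(−k·t) = 34 → t = ln(54.03/34)/k = 22730 s = 6.315 h.
Distance = v·t = 0.14·22730 = 3183 m = 3.183 km.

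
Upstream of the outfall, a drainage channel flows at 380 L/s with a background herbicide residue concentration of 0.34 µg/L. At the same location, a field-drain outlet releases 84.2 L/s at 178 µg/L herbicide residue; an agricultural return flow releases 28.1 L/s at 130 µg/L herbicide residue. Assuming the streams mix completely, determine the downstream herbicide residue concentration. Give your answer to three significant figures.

Mass balance: C = (380.0·0.3400 + 84.20·178.0 + 28.10·130.0) / 492.3 = 18770/492.3 = 38.13 µg/L.

38.1 µg/L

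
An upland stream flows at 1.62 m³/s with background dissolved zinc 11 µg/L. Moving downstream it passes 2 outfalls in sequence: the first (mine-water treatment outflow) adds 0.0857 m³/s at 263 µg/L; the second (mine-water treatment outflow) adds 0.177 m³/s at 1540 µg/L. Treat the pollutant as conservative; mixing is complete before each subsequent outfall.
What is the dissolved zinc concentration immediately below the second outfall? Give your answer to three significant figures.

166 µg/L

Below outfall 1: Q → 1.706 m³/s, C = (1.620·11.00 + 0.08570·263.0)/1.706 = 23.66 µg/L.
Below outfall 2: Q → 1.883 m³/s, C = (1.706·23.66 + 0.1770·1540)/1.883 = 166.2 µg/L.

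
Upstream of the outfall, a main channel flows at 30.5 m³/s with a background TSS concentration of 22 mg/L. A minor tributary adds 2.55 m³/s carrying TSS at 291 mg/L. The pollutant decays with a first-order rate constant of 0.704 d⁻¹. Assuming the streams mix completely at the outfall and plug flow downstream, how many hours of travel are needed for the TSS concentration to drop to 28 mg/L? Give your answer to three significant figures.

14.4 h

Mixed concentration C = ΣQC/ΣQ = (30.50·22.00 + 2.550·291.0) / 33.05 = 1413/33.05 = 42.75 mg/L.
42.75·exp(−k·t) = 28 → t = ln(42.75/28)/k = 51950 s = 14.43 h.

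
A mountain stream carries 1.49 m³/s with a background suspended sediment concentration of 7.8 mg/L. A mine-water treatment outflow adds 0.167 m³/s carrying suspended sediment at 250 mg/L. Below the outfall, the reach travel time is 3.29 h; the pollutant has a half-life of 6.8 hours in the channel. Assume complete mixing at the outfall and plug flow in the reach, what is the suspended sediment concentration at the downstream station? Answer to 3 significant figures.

23.0 mg/L

After mixing, C = (1.490·7.800 + 0.1670·250.0) / 1.657 = 53.37/1.657 = 32.21 mg/L.
Half-life 6.8 h → k = ln 2 / 6.8 = 0.1019 h⁻¹ = 2.446 d⁻¹.
Decay over the reach: 32.21·exp(−kt) = 32.21·0.7151 = 23.03 mg/L.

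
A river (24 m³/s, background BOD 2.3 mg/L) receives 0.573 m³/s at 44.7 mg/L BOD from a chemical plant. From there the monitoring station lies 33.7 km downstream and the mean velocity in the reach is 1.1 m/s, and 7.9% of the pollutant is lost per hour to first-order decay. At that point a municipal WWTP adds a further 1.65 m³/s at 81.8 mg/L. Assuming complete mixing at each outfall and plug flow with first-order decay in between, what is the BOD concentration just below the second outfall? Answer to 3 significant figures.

6.68 mg/L

Mixed concentration C = ΣQC/ΣQ = (24.00·2.300 + 0.5730·44.70) / 24.57 = 80.81/24.57 = 3.289 mg/L; combined flow 24.57 m³/s.
Travel time t = 33.7·1000 / 1.1 = 30640 s = 8.510 h.
7.9%/h lost → k = −ln(1 − 0.079) = 0.08230 h⁻¹.
Decay over the reach: 3.289·exp(−kt) = 3.289·0.4964 = 1.633 mg/L.
Second outfall: C = (24.57·1.633 + 1.650·81.80)/26.22 = 6.677 mg/L.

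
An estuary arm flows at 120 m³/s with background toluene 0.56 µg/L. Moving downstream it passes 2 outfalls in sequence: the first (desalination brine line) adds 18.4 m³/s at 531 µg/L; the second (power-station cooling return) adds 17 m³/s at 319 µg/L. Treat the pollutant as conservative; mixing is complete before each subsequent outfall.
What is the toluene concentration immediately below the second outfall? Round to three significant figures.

98.2 µg/L

After outfall 1: Q = 120.0 + 18.40 = 138.4 m³/s; C = (120.0·0.5600 + 18.40·531.0)/138.4 = 71.08 µg/L.
After outfall 2: Q = 138.4 + 17.00 = 155.4 m³/s; C = (138.4·71.08 + 17.00·319.0)/155.4 = 98.20 µg/L.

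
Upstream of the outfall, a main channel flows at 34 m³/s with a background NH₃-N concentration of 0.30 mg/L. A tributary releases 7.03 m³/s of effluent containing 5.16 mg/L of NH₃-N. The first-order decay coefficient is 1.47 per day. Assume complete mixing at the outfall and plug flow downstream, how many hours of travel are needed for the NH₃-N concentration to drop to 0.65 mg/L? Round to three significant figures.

9.07 h

Conservation of mass: C = (34.00·0.3000 + 7.030·5.160) / 41.03 = 46.47/41.03 = 1.133 mg/L.
1.133·exp(−k·t) = 0.65 → t = ln(1.133/0.65)/k = 32640 s = 9.068 h.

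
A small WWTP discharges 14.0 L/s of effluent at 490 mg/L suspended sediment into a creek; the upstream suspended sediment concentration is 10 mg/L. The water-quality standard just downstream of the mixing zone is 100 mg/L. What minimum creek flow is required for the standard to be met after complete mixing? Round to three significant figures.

Set C_mix = 100: (Q·10.00 + 14.00·490.0) / (Q + 14.00) = 100
→ Q = 14.00·(490.0 − 100)/(100 − 10.00) = 60.67 L/s.

60.7 L/s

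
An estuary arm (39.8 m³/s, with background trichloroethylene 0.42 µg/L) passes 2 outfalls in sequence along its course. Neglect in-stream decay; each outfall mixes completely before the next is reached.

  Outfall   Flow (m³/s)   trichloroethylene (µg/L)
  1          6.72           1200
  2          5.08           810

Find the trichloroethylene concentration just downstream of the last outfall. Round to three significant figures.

236 µg/L

Below outfall 1: Q → 46.52 m³/s, C = (39.80·0.4200 + 6.720·1200)/46.52 = 173.7 µg/L.
Below outfall 2: Q → 51.60 m³/s, C = (46.52·173.7 + 5.080·810.0)/51.60 = 236.3 µg/L.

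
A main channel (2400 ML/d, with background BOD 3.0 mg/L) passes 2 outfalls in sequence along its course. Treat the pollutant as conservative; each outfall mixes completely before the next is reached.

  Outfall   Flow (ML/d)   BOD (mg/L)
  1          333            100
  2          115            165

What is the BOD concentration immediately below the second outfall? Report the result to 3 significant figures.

20.9 mg/L

Outfall 1: combined Q = 2733 ML/d; C = (2400·3.000 + 333.0·100.0)/2733 = 14.82 mg/L.
Outfall 2: combined Q = 2848 ML/d; C = (2733·14.82 + 115.0·165.0)/2848 = 20.88 mg/L.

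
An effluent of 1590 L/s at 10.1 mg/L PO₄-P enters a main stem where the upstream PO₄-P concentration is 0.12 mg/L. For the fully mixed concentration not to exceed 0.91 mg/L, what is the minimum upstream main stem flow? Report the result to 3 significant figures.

Set C_mix = 0.91: (Q·0.1200 + 1590·10.10) / (Q + 1590) = 0.91
→ Q = 1590·(10.10 − 0.91)/(0.91 − 0.1200) = 18500 L/s.

18500 L/s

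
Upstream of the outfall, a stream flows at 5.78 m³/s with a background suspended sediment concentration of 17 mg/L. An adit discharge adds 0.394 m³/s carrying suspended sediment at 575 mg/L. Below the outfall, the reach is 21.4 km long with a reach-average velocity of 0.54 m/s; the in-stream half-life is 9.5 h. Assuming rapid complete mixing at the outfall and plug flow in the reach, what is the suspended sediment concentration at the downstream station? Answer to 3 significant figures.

23.6 mg/L

Conservation of mass: C = (5.780·17.00 + 0.3940·575.0) / 6.174 = 324.8/6.174 = 52.61 mg/L.
Travel time t = 21.4·1000 / 0.54 = 39630 s = 11.01 h.
Half-life 9.5 h → k = ln 2 / 9.5 = 0.07296 h⁻¹ = 1.751 d⁻¹.
Decay over the reach: 52.61·exp(−kt) = 52.61·0.4479 = 23.56 mg/L.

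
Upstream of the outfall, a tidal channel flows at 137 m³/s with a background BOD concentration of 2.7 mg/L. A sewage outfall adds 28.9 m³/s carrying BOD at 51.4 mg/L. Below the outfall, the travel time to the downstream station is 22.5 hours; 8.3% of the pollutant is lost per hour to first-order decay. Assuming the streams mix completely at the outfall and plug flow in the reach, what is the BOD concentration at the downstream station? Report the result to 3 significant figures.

1.59 mg/L

Mass balance: C = (137.0·2.700 + 28.90·51.40) / 165.9 = 1855/165.9 = 11.18 mg/L.
8.3%/h lost → k = −ln(1 − 0.083) = 0.08665 h⁻¹.
After decay, C = 11.18 × e^(−kt) = 11.18 × 0.1423 = 1.592 mg/L.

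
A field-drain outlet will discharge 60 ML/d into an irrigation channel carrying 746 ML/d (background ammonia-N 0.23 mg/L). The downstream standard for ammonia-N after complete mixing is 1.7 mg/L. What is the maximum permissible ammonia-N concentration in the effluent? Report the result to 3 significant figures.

20.0 mg/L

At the limit, (Qr·Cr + Qe·Cₑ)/(Qr + Qe) = 1.7:
Cₑ = (806.0·1.7 − 746.0·0.2300) / 60.00 = 19.98 mg/L.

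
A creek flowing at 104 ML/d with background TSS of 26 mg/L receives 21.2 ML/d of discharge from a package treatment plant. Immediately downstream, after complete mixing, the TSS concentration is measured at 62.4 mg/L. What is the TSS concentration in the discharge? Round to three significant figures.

241 mg/L

Mass balance: 104.0·26.00 + 21.20·Cₑ = 125.2·62.40
→ Cₑ = (125.2·62.40 − 104.0·26.00) / 21.20 = 241.0 mg/L.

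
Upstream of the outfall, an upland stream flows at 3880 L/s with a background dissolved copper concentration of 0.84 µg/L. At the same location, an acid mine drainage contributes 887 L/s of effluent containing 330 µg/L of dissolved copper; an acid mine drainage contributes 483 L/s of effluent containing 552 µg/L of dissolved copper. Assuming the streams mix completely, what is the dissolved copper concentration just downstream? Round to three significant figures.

107 µg/L

Mass balance: C = (3880·0.8400 + 887.0·330.0 + 483.0·552.0) / 5250 = 562600/5250 = 107.2 µg/L.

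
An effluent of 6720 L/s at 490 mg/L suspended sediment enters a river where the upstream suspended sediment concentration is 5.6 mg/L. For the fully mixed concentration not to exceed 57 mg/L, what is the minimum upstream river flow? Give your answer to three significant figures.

Set C_mix = 57: (Q·5.600 + 6720·490.0) / (Q + 6720) = 57
→ Q = 6720·(490.0 − 57)/(57 − 5.600) = 56610 L/s.

56600 L/s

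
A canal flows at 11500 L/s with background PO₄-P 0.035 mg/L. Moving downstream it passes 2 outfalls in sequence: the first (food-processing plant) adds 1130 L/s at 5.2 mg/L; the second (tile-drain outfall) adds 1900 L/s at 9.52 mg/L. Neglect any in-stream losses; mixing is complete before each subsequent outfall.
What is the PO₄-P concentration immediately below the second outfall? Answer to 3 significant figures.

1.68 mg/L

Outfall 1: combined Q = 12630 L/s; C = (11500·0.03500 + 1130·5.200)/12630 = 0.4971 mg/L.
Outfall 2: combined Q = 14530 L/s; C = (12630·0.4971 + 1900·9.520)/14530 = 1.677 mg/L.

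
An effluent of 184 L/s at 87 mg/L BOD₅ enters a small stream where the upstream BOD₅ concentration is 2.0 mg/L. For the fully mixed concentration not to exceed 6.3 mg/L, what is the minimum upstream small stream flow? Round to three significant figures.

3450 L/s

Set C_mix = 6.3: (Q·2.000 + 184.0·87.00) / (Q + 184.0) = 6.3
→ Q = 184.0·(87.00 − 6.3)/(6.3 − 2.000) = 3453 L/s.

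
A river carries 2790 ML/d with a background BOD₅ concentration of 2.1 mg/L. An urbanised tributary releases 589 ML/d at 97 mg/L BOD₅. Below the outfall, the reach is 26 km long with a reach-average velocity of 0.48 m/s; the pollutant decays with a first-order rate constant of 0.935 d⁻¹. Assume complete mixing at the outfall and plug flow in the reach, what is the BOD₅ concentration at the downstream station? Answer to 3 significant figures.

Mixed concentration C = ΣQC/ΣQ = (2790·2.100 + 589.0·97.00) / 3379 = 62990/3379 = 18.64 mg/L.
Travel time t = 26·1000 / 0.48 = 54170 s = 15.05 h.
Applying C = C₀e^(−kt): 18.64 × 0.5564 = 10.37 mg/L.

10.4 mg/L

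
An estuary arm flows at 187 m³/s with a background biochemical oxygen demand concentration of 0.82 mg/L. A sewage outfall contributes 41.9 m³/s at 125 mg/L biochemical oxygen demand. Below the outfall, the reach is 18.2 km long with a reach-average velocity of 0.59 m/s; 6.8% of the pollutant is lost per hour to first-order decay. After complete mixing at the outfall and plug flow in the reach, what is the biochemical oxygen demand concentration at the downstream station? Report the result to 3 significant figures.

12.9 mg/L

Mass balance: C = (187.0·0.8200 + 41.90·125.0) / 228.9 = 5391/228.9 = 23.55 mg/L.
Travel time t = 18.2·1000 / 0.59 = 30850 s = 8.569 h.
6.8%/h lost → k = −ln(1 − 0.068) = 0.07042 h⁻¹.
Decay over the reach: 23.55·exp(−kt) = 23.55·0.5469 = 12.88 mg/L.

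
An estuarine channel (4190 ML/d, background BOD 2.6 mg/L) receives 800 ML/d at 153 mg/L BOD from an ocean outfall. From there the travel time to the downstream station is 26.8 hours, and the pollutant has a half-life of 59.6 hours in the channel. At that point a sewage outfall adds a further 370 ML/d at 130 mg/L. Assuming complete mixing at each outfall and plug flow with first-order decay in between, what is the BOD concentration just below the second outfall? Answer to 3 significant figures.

Conservation of mass: C = (4190·2.600 + 800.0·153.0) / 4990 = 133300/4990 = 26.71 mg/L; combined flow 4990 ML/d.
Half-life 59.6 h → k = ln 2 / 59.6 = 0.01163 h⁻¹ = 0.2791 d⁻¹.
First-order decay: C = 26.71·exp(−k·t) = 26.71·0.7322 = 19.56 mg/L.
At the second outfall, C = (4990·19.56 + 370.0·130.0) / (4990 + 370.0) = 27.18 mg/L.

27.2 mg/L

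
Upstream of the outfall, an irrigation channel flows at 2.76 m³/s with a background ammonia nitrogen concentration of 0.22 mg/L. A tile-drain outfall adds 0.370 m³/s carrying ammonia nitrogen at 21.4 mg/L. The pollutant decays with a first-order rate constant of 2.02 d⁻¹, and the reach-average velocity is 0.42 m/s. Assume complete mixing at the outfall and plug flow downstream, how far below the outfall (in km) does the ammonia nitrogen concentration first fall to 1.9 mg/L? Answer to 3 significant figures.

6.47 km

Flow-weighted average: C = (2.760·0.2200 + 0.3700·21.40) / 3.130 = 8.525/3.130 = 2.724 mg/L.
Set 2.724·exp(−k·t) = 1.9 → t = ln(2.724/1.9)/k = 15400 s = 4.279 h.
Distance = v·t = 0.42·15400 = 6470 m = 6.470 km.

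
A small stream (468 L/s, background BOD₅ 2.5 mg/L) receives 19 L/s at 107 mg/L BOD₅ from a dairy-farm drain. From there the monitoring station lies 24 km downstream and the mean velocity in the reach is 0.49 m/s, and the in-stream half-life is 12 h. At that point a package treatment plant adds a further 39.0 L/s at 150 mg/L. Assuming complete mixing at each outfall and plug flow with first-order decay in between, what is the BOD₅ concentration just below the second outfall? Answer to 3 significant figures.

13.9 mg/L

After mixing, C = (468.0·2.500 + 19.00·107.0) / 487.0 = 3203/487.0 = 6.577 mg/L; combined flow 487.0 L/s.
Travel time t = 24·1000 / 0.49 = 48980 s = 13.61 h.
Half-life 12 h → k = ln 2 / 12 = 0.05776 h⁻¹ = 1.386 d⁻¹.
After decay, C = 6.577 × e^(−kt) = 6.577 × 0.4557 = 2.997 mg/L.
Second outfall: C = (487.0·2.997 + 39.00·150.0)/526.0 = 13.90 mg/L.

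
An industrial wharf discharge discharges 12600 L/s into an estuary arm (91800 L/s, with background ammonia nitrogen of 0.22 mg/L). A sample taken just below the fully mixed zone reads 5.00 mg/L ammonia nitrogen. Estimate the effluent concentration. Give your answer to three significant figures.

Mass balance: 91800·0.2200 + 12600·Cₑ = 104400·5.000
→ Cₑ = (104400·5.000 − 91800·0.2200) / 12600 = 39.83 mg/L.

39.8 mg/L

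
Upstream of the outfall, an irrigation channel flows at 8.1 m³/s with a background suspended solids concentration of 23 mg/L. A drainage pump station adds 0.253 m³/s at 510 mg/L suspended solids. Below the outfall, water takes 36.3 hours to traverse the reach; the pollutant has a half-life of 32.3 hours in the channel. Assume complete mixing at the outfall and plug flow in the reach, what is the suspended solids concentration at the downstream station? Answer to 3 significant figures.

17.3 mg/L

Flow-weighted average: C = (8.100·23.00 + 0.2530·510.0) / 8.353 = 315.3/8.353 = 37.75 mg/L.
Half-life 32.3 h → k = ln 2 / 32.3 = 0.02146 h⁻¹ = 0.5150 d⁻¹.
Decay over the reach: 37.75·exp(−kt) = 37.75·0.4589 = 17.32 mg/L.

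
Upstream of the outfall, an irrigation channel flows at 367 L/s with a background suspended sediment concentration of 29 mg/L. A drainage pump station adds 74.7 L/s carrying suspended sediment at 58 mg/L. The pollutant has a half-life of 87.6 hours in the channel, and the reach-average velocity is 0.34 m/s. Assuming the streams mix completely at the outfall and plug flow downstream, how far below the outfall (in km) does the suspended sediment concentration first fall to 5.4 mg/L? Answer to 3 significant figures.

284 km

Mass balance: C = (367.0·29.00 + 74.70·58.00) / 441.7 = 14980/441.7 = 33.90 mg/L.
Half-life 87.6 h → k = ln 2 / 87.6 = 0.007913 h⁻¹ = 0.1899 d⁻¹.
Set 33.90·exp(−k·t) = 5.4 → t = ln(33.90/5.4)/k = 835800 s = 232.2 h.
Distance = v·t = 0.34·835800 = 284200 m = 284.2 km.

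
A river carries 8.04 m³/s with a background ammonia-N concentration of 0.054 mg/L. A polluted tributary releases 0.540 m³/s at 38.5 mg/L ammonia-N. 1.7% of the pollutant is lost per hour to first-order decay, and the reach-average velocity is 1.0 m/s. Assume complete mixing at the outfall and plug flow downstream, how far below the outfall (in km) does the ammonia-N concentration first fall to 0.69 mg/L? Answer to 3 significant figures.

268 km

After mixing, C = (8.040·0.05400 + 0.5400·38.50) / 8.580 = 21.22/8.580 = 2.474 mg/L.
1.7%/h lost → k = −ln(1 − 0.017) = 0.01715 h⁻¹.
Set 2.474·exp(−k·t) = 0.69 → t = ln(2.474/0.69)/k = 268100 s = 74.46 h.
Distance = v·t = 1.0·268100 = 268100 m = 268.1 km.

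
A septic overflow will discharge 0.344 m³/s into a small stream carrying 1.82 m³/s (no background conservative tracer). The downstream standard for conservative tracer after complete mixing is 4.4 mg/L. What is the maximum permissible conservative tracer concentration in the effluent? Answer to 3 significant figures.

At the limit, (Qr·Cr + Qe·Cₑ)/(Qr + Qe) = 4.4:
Cₑ = (2.164·4.4 − 1.820·0) / 0.3440 = 27.68 mg/L.

27.7 mg/L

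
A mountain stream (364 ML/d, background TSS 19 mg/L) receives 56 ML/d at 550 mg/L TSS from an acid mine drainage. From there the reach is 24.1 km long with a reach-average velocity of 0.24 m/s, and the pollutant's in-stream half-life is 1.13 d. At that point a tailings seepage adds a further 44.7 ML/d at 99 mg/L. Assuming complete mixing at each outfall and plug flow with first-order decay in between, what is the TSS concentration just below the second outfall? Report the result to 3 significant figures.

Conservation of mass: C = (364.0·19.00 + 56.00·550.0) / 420.0 = 37720/420.0 = 89.80 mg/L; combined flow 420.0 ML/d.
Travel time t = 24.1·1000 / 0.24 = 100400 s = 27.89 h.
Half-life 1.13 d → k = ln 2 / 1.13 = 0.6134 d⁻¹.
First-order decay: C = 89.80·exp(−k·t) = 89.80·0.4902 = 44.02 mg/L.
At the second outfall, C = (420.0·44.02 + 44.70·99.00) / (420.0 + 44.70) = 49.31 mg/L.

49.3 mg/L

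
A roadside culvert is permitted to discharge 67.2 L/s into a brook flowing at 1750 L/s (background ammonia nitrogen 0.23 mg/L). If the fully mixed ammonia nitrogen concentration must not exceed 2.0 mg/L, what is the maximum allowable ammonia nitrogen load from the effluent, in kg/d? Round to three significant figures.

279 kg/d

Mass balance at the limit: 1750·0.2300 + 67.20·Cₑ = 1817·2.0 → Cₑ = 48.09 mg/L.
67.20 L/s = 0.06720 m³/s. Load = 0.06720 m³/s × 48.09 g/m³ × 86 400 s/d = 279.2 kg/d.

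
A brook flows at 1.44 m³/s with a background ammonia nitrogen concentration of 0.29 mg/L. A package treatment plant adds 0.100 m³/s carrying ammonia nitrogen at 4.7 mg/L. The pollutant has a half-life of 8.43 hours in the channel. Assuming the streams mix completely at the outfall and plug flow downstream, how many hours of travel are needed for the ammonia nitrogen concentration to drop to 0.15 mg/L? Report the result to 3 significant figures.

16.4 h

Mixed concentration C = ΣQC/ΣQ = (1.440·0.2900 + 0.1000·4.700) / 1.540 = 0.8876/1.540 = 0.5764 mg/L.
Half-life 8.43 h → k = ln 2 / 8.43 = 0.08222 h⁻¹ = 1.973 d⁻¹.
0.5764·exp(−k·t) = 0.15 → t = ln(0.5764/0.15)/k = 58940 s = 16.37 h.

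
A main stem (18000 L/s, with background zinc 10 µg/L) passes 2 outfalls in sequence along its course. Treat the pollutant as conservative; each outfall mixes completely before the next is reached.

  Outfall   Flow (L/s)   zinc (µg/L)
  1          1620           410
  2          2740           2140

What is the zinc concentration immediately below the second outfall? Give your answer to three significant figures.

After outfall 1: Q = 18000 + 1620 = 19620 L/s; C = (18000·10.00 + 1620·410.0)/19620 = 43.03 µg/L.
After outfall 2: Q = 19620 + 2740 = 22360 L/s; C = (19620·43.03 + 2740·2140)/22360 = 300.0 µg/L.

300 µg/L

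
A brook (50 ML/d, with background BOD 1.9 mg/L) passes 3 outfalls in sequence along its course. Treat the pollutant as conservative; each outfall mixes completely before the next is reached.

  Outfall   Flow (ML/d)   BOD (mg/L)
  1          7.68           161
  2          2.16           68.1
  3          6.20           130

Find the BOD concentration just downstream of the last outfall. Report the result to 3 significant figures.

Below outfall 1: Q → 57.68 ML/d, C = (50.00·1.900 + 7.680·161.0)/57.68 = 23.08 mg/L.
Below outfall 2: Q → 59.84 ML/d, C = (57.68·23.08 + 2.160·68.10)/59.84 = 24.71 mg/L.
Below outfall 3: Q → 66.04 ML/d, C = (59.84·24.71 + 6.200·130.0)/66.04 = 34.59 mg/L.

34.6 mg/L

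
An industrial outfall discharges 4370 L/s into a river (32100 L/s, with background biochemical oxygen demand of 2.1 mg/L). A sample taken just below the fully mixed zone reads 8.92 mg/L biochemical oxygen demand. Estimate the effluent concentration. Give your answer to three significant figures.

Mass balance: 32100·2.100 + 4370·Cₑ = 36470·8.920
→ Cₑ = (36470·8.920 − 32100·2.100) / 4370 = 59.02 mg/L.

59.0 mg/L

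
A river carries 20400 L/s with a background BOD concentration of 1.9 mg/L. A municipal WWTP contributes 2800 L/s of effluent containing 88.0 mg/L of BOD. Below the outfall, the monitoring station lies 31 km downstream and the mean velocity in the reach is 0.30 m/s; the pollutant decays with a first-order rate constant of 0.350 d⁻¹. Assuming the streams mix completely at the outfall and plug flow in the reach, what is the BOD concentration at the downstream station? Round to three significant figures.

Mixed concentration C = ΣQC/ΣQ = (20400·1.900 + 2800·88.00) / 23200 = 285200/23200 = 12.29 mg/L.
Travel time t = 31·1000 / 0.30 = 103300 s = 28.70 h.
Applying C = C₀e^(−kt): 12.29 × 0.6580 = 8.087 mg/L.

8.09 mg/L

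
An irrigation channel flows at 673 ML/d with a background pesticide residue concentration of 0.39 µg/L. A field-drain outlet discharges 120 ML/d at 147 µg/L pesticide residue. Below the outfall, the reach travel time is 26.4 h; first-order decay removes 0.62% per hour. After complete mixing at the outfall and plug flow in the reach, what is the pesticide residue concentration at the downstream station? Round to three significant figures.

19.2 µg/L

Flow-weighted average: C = (673.0·0.3900 + 120.0·147.0) / 793.0 = 17900/793.0 = 22.58 µg/L.
0.62%/h lost → k = −ln(1 − 0.0062) = 0.006219 h⁻¹.
Decay over the reach: 22.58·exp(−kt) = 22.58·0.8486 = 19.16 µg/L.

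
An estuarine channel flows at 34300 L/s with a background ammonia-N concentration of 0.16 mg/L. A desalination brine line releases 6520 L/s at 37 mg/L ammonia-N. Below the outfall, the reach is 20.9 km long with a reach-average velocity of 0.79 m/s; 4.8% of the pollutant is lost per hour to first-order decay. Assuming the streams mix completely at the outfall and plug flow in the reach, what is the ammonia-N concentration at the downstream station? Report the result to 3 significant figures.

4.21 mg/L

Mixed concentration C = ΣQC/ΣQ = (34300·0.1600 + 6520·37.00) / 40820 = 246700/40820 = 6.044 mg/L.
Travel time t = 20.9·1000 / 0.79 = 26460 s = 7.349 h.
4.8%/h lost → k = −ln(1 − 0.048) = 0.04919 h⁻¹.
Applying C = C₀e^(−kt): 6.044 × 0.6966 = 4.211 mg/L.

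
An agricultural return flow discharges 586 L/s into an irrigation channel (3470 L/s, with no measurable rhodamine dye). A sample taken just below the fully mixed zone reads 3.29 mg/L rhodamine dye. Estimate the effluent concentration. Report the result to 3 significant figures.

22.8 mg/L

Mass balance: 3470·0 + 586.0·Cₑ = 4056·3.290
→ Cₑ = (4056·3.290 − 3470·0) / 586.0 = 22.77 mg/L.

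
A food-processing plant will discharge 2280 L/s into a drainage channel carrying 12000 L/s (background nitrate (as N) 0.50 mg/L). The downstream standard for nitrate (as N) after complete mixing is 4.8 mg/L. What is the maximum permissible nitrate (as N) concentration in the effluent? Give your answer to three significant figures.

27.4 mg/L

At the limit, (Qr·Cr + Qe·Cₑ)/(Qr + Qe) = 4.8:
Cₑ = (14280·4.8 − 12000·0.5000) / 2280 = 27.43 mg/L.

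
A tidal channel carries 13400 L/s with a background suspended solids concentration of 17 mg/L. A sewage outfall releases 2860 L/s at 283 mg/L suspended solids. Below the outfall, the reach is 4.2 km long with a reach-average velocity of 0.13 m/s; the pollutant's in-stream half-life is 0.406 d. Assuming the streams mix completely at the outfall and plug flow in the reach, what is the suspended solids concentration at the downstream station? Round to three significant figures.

Conservation of mass: C = (13400·17.00 + 2860·283.0) / 16260 = 1037000/16260 = 63.79 mg/L.
Travel time t = 4.2·1000 / 0.13 = 32310 s = 8.974 h.
Half-life 0.406 d → k = ln 2 / 0.406 = 1.707 d⁻¹.
Applying C = C₀e^(−kt): 63.79 × 0.5281 = 33.69 mg/L.

33.7 mg/L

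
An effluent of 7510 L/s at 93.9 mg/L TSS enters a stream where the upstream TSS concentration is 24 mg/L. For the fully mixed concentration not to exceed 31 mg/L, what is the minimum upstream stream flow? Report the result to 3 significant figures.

67500 L/s

Set C_mix = 31: (Q·24.00 + 7510·93.90) / (Q + 7510) = 31
→ Q = 7510·(93.90 − 31)/(31 − 24.00) = 67480 L/s.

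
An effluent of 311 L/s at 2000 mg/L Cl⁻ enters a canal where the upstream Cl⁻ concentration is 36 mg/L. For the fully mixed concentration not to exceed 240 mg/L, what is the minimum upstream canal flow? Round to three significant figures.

2680 L/s

Set C_mix = 240: (Q·36.00 + 311.0·2000) / (Q + 311.0) = 240
→ Q = 311.0·(2000 − 240)/(240 − 36.00) = 2683 L/s.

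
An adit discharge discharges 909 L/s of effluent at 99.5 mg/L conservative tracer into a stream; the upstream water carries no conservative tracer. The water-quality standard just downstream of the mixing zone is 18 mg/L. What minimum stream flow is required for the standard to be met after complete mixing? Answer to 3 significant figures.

4120 L/s

Set C_mix = 18: (Q·0 + 909.0·99.50) / (Q + 909.0) = 18
→ Q = 909.0·(99.50 − 18)/(18 − 0) = 4116 L/s.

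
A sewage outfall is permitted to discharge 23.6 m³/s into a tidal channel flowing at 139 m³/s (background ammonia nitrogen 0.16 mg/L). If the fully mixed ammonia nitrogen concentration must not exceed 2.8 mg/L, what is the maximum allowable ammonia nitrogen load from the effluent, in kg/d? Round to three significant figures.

Mass balance at the limit: 139.0·0.1600 + 23.60·Cₑ = 162.6·2.8 → Cₑ = 18.35 mg/L.
Load = 23.60 m³/s × 18.35 g/m³ × 86 400 s/d = 37410 kg/d.

37400 kg/d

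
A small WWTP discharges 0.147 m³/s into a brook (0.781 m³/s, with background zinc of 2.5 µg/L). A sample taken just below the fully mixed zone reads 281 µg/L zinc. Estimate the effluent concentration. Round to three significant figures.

Mass balance: 0.7810·2.500 + 0.1470·Cₑ = 0.9280·281.0
→ Cₑ = (0.9280·281.0 − 0.7810·2.500) / 0.1470 = 1761 µg/L.

1760 µg/L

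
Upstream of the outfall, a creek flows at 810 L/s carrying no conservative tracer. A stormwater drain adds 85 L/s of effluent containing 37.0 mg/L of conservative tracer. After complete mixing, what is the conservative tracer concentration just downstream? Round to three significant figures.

3.51 mg/L

Mass balance: C = (810.0·0 + 85.00·37.00) / 895.0 = 3145/895.0 = 3.514 mg/L.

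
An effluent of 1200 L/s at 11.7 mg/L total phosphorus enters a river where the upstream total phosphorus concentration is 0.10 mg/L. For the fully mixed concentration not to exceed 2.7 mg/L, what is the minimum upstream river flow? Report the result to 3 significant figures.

Set C_mix = 2.7: (Q·0.1000 + 1200·11.70) / (Q + 1200) = 2.7
→ Q = 1200·(11.70 − 2.7)/(2.7 − 0.1000) = 4154 L/s.

4150 L/s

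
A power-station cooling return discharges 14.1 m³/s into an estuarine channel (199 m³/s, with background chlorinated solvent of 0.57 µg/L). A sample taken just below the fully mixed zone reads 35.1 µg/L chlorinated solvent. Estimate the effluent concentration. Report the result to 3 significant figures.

Mass balance: 199.0·0.5700 + 14.10·Cₑ = 213.1·35.10
→ Cₑ = (213.1·35.10 − 199.0·0.5700) / 14.10 = 522.4 µg/L.

522 µg/L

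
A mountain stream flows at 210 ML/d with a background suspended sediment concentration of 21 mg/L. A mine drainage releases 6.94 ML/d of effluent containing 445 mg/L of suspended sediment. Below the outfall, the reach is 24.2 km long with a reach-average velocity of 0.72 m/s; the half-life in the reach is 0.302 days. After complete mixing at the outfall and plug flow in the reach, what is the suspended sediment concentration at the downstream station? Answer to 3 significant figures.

After mixing, C = (210.0·21.00 + 6.940·445.0) / 216.9 = 7498/216.9 = 34.56 mg/L.
Travel time t = 24.2·1000 / 0.72 = 33610 s = 9.336 h.
Half-life 0.302 d → k = ln 2 / 0.302 = 2.295 d⁻¹.
First-order decay: C = 34.56·exp(−k·t) = 34.56·0.4095 = 14.15 mg/L.

14.2 mg/L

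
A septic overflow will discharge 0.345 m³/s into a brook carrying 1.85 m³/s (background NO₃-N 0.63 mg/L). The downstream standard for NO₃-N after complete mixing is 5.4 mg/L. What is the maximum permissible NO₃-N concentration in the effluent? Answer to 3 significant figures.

31.0 mg/L

At the limit, (Qr·Cr + Qe·Cₑ)/(Qr + Qe) = 5.4:
Cₑ = (2.195·5.4 − 1.850·0.6300) / 0.3450 = 30.98 mg/L.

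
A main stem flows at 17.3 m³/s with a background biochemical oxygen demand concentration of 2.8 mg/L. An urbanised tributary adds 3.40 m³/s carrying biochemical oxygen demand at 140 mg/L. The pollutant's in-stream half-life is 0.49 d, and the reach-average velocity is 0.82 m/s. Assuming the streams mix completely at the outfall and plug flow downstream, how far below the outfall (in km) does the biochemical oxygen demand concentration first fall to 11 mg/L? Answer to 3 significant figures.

41.8 km

Conservation of mass: C = (17.30·2.800 + 3.400·140.0) / 20.70 = 524.4/20.70 = 25.34 mg/L.
Half-life 0.49 d → k = ln 2 / 0.49 = 1.415 d⁻¹.
Set 25.34·exp(−k·t) = 11 → t = ln(25.34/11)/k = 50960 s = 14.15 h.
Distance = v·t = 0.82·50960 = 41790 m = 41.79 km.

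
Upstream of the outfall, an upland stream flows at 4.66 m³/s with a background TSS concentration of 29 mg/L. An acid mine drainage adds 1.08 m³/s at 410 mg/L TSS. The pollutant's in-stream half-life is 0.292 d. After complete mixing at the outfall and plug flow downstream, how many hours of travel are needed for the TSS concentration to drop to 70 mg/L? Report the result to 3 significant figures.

3.68 h

Mass balance: C = (4.660·29.00 + 1.080·410.0) / 5.740 = 577.9/5.740 = 100.7 mg/L.
Half-life 0.292 d → k = ln 2 / 0.292 = 2.374 d⁻¹.
100.7·exp(−k·t) = 70 → t = ln(100.7/70)/k = 13230 s = 3.675 h.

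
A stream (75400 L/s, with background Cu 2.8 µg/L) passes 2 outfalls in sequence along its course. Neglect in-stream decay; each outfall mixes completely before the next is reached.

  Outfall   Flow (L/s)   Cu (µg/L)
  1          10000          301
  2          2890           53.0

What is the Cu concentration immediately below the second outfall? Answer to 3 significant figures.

Outfall 1: combined Q = 85400 L/s; C = (75400·2.800 + 10000·301.0)/85400 = 37.72 µg/L.
Outfall 2: combined Q = 88290 L/s; C = (85400·37.72 + 2890·53.00)/88290 = 38.22 µg/L.

38.2 µg/L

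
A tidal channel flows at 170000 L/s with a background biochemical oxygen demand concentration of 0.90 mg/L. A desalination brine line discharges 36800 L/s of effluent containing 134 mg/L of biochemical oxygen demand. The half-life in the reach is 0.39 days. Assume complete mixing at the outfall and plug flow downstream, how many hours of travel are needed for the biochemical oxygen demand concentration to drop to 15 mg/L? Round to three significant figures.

After mixing, C = (170000·0.9000 + 36800·134.0) / 206800 = 5084000/206800 = 24.59 mg/L.
Half-life 0.39 d → k = ln 2 / 0.39 = 1.777 d⁻¹.
24.59·exp(−k·t) = 15 → t = ln(24.59/15)/k = 24020 s = 6.672 h.

6.67 h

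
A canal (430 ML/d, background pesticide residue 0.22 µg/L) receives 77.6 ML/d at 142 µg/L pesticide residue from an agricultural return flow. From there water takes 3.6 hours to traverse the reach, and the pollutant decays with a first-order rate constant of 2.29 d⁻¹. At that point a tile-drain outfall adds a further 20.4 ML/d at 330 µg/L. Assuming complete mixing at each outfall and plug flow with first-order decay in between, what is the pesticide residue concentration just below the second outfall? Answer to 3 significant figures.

Mixed concentration C = ΣQC/ΣQ = (430.0·0.2200 + 77.60·142.0) / 507.6 = 11110/507.6 = 21.89 µg/L; combined flow 507.6 ML/d.
First-order decay: C = 21.89·exp(−k·t) = 21.89·0.7093 = 15.53 µg/L.
Second outfall: C = (507.6·15.53 + 20.40·330.0)/528.0 = 27.68 µg/L.

27.7 µg/L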